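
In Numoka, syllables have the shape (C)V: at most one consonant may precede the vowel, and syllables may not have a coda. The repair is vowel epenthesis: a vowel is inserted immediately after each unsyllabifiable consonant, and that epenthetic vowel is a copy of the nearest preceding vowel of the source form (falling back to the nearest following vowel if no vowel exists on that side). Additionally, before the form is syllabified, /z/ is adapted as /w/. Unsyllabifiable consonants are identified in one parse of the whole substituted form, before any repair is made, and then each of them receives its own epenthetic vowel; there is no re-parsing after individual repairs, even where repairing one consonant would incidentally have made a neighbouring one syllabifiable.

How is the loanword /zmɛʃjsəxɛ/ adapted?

wɛmɛʃɛjɛsəxɛ

Substitution: /z/ → /w/, giving /wmɛʃjsəxɛ/.
The consonants /w/, /ʃ/, /j/ cannot be parsed into a legal (C)V syllable (no codas are permitted; onsets are limited to one consonant).
Each unlicensed consonant becomes the onset of a new syllable: /w/ → /wɛ/, /ʃ/ → /ʃɛ/, /j/ → /jɛ/.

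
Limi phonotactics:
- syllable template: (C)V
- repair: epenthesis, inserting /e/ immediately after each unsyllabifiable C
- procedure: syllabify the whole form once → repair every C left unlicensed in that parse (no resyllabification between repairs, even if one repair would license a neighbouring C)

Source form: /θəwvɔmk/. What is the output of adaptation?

Syllabifying with onset maximization leaves /w/, /m/, /k/ stranded (no codas are permitted; onsets are limited to one consonant).
Inserting the epenthetic vowel yields /w/ → /we/, /m/ → /me/, /k/ → /ke/.

θəwevɔmeke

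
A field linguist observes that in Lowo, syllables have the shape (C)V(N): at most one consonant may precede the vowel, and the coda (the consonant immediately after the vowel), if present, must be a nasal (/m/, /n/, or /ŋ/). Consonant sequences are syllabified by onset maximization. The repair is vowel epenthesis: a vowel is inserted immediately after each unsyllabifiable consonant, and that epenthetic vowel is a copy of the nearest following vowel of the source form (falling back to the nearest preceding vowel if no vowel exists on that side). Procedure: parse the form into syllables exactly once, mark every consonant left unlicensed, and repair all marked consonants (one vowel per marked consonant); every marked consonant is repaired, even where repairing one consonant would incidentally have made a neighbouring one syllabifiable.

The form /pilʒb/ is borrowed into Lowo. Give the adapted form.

Syllabifying with onset maximization leaves /l/, /ʒ/, /b/ stranded (only a nasal (/m/, /n/, or /ŋ/) is licensed in coda position; onsets are limited to one consonant).
Epenthesis after each stranded consonant: /l/ → /li/, /ʒ/ → /ʒi/, /b/ → /bi/.

piliʒibi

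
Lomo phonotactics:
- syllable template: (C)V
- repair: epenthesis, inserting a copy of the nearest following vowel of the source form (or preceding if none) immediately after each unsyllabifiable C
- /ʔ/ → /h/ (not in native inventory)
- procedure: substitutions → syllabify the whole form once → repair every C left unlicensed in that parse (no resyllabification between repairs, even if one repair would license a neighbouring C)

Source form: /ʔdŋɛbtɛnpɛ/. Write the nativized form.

Substitution: /ʔ/ → /h/, giving /hdŋɛbtɛnpɛ/.
Syllabifying with onset maximization leaves /h/, /d/, /b/, /n/ stranded (no codas are permitted; onsets are limited to one consonant).
Epenthesis after each stranded consonant: /h/ → /hɛ/, /d/ → /dɛ/, /b/ → /bɛ/, /n/ → /nɛ/.

hɛdɛŋɛbɛtɛnɛpɛ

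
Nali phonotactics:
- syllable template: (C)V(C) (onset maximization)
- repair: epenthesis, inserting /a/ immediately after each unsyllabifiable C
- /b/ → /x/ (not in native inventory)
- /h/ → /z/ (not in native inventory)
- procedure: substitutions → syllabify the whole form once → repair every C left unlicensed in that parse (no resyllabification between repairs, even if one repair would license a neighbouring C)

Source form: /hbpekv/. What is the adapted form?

Substitution: /h/ → /z/, /b/ → /x/, giving /zxpekv/.
The consonants /z/, /x/, /v/ cannot be parsed into a legal (C)V(C) syllable (at most one coda consonant is licensed; onsets are limited to one consonant).
Epenthesis after each stranded consonant: /z/ → /za/, /x/ → /xa/, /v/ → /va/.

zaxapekva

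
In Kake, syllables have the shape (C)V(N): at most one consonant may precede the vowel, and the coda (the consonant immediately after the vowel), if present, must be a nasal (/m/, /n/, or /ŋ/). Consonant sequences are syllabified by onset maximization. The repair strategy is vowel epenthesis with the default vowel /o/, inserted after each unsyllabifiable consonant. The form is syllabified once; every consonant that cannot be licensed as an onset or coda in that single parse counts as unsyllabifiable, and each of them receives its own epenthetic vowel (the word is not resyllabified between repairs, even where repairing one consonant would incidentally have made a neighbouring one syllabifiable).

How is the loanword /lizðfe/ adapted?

lizoðofe

The consonants /z/, /ð/ cannot be parsed into a legal (C)V(N) syllable (only a nasal (/m/, /n/, or /ŋ/) is licensed in coda position; onsets are limited to one consonant).
Epenthesis after each stranded consonant: /z/ → /zo/, /ð/ → /ðo/.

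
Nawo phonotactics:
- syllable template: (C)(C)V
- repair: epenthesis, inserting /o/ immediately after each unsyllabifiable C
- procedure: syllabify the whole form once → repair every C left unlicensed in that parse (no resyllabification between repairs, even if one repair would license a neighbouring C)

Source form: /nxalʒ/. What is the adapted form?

nxaloʒo

Under (C)(C)V, the unsyllabifiable consonants are /l/, /ʒ/ (no codas are permitted; onsets may contain at most 2 consonants).
Each unlicensed consonant becomes the onset of a new syllable: /l/ → /lo/, /ʒ/ → /ʒo/.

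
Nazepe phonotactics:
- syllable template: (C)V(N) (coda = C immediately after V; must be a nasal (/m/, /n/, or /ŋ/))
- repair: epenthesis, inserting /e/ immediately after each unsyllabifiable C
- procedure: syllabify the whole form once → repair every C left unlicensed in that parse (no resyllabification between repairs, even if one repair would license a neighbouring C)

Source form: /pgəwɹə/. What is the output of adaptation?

Under (C)V(N), the unsyllabifiable consonants are /p/, /w/ (only a nasal (/m/, /n/, or /ŋ/) is licensed in coda position; onsets are limited to one consonant).
Epenthesis after each stranded consonant: /p/ → /pe/, /w/ → /we/.

pegəweɹə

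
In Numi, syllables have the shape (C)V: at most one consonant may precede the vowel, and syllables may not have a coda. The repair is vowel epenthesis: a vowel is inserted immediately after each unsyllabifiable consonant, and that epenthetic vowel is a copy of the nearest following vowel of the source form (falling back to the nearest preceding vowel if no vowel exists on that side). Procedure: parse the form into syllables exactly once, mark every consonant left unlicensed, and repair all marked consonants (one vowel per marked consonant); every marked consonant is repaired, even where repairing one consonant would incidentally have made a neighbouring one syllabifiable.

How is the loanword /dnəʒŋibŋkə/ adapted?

Syllabifying with onset maximization leaves /d/, /ʒ/, /b/, /ŋ/ stranded (no codas are permitted; onsets are limited to one consonant).
Epenthesis after each stranded consonant: /d/ → /də/, /ʒ/ → /ʒi/, /b/ → /bə/, /ŋ/ → /ŋə/.

dənəʒiŋibəŋəkə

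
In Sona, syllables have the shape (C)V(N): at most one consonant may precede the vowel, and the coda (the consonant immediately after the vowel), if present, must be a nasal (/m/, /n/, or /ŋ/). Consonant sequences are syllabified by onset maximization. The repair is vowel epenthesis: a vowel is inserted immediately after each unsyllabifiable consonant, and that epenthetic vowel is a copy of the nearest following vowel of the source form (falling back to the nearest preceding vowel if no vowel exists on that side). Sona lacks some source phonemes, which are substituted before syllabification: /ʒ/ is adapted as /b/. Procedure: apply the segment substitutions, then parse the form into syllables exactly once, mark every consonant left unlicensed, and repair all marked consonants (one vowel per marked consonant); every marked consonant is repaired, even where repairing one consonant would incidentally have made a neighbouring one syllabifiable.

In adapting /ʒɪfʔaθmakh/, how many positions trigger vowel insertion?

4

After substitution the input is /bɪfʔaθmakh/.
The unsyllabifiable consonants are /f/, /θ/, /k/, /h/; each receives one epenthetic vowel.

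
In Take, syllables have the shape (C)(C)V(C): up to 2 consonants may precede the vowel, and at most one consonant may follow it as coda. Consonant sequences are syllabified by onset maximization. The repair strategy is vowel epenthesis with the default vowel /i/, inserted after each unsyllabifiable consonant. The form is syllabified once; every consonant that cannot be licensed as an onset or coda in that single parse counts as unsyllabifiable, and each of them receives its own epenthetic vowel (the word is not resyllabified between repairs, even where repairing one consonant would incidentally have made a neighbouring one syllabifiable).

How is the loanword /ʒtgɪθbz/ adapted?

The consonants /ʒ/, /b/, /z/ cannot be parsed into a legal (C)(C)V(C) syllable (at most one coda consonant is licensed; onsets may contain at most 2 consonants).
Each unlicensed consonant becomes the onset of a new syllable: /ʒ/ → /ʒi/, /b/ → /bi/, /z/ → /zi/.

ʒitgɪθbizi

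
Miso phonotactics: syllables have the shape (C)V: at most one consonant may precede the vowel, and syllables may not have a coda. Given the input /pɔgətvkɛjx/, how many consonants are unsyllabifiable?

4

Syllabifying with onset maximization leaves /t/, /v/, /j/, /x/ stranded (no codas are permitted; onsets are limited to one consonant).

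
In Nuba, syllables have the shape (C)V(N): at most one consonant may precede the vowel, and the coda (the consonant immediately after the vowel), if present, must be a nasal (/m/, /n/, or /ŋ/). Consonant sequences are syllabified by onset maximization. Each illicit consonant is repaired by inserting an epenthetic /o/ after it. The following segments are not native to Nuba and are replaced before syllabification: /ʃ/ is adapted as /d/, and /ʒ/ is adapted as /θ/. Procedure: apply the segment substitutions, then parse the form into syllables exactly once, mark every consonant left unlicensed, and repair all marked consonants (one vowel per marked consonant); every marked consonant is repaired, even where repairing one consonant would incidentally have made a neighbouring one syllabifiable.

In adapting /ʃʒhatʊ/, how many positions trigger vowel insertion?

After substitution the input is /dθhatʊ/.
The unsyllabifiable consonants are /d/, /θ/; each receives one epenthetic vowel.

2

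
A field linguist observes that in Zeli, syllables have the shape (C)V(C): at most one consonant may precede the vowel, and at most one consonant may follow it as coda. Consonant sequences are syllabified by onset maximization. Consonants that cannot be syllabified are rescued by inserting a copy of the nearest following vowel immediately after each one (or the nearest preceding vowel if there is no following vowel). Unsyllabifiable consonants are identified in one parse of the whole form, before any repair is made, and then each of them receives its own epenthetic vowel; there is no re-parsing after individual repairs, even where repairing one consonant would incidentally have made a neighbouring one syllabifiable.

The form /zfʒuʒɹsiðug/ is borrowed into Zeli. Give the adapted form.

zufuʒuʒɹisiðug

The consonants /z/, /f/, /ɹ/ cannot be parsed into a legal (C)V(C) syllable (at most one coda consonant is licensed; onsets are limited to one consonant).
Inserting the epenthetic vowel yields /z/ → /zu/, /f/ → /fu/, /ɹ/ → /ɹi/.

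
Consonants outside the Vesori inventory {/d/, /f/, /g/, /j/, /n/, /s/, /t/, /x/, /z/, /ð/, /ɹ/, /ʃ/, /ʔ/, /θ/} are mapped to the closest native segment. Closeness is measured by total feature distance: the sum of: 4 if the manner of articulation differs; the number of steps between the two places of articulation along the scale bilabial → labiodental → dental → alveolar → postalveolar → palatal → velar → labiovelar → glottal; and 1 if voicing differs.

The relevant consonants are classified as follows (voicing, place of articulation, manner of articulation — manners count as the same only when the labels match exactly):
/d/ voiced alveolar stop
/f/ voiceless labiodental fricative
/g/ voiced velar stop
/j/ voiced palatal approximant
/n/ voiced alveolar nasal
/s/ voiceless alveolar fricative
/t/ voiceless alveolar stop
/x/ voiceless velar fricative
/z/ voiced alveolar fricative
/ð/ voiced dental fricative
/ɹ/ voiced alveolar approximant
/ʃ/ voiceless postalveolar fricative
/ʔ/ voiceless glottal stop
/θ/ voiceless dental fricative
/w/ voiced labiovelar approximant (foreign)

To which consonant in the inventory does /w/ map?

/j/ is closest: same manner (approximant), place distance 2 (labiovelar→palatal), same voicing; total 2. Next closest is /ɹ/ at distance 4.

j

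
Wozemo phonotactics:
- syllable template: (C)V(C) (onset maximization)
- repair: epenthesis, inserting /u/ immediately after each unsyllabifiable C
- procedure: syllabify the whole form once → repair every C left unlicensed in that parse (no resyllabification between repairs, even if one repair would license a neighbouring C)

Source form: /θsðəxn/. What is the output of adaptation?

θusuðəxnu

Under (C)V(C), the unsyllabifiable consonants are /θ/, /s/, /n/ (at most one coda consonant is licensed; onsets are limited to one consonant).
Inserting the epenthetic vowel yields /θ/ → /θu/, /s/ → /su/, /n/ → /nu/.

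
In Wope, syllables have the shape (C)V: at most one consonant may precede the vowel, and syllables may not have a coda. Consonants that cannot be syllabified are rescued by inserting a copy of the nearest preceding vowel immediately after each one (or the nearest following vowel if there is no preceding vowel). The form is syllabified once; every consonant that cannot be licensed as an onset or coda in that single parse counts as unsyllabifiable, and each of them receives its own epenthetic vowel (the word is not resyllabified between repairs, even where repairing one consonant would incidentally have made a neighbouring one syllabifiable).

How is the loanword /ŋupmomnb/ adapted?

ŋupumomonobo

Under (C)V, the unsyllabifiable consonants are /p/, /m/, /n/, /b/ (no codas are permitted; onsets are limited to one consonant).
Each unlicensed consonant becomes the onset of a new syllable: /p/ → /pu/, /m/ → /mo/, /n/ → /no/, /b/ → /bo/.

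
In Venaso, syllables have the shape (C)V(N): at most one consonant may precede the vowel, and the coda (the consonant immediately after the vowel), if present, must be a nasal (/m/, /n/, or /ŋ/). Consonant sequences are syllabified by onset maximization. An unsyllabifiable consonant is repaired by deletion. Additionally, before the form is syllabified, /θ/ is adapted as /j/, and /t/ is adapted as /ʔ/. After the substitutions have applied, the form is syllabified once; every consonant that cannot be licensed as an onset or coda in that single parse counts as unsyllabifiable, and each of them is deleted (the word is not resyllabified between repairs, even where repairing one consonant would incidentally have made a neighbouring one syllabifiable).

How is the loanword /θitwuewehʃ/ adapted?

jiwuewe

Substitution: /θ/ → /j/, /t/ → /ʔ/, giving /jiʔwuewehʃ/.
Syllabifying with onset maximization leaves /ʔ/, /h/, /ʃ/ stranded (only a nasal (/m/, /n/, or /ŋ/) is licensed in coda position; onsets are limited to one consonant).
Each unlicensed consonant is deleted: /ʔ/, /h/, /ʃ/.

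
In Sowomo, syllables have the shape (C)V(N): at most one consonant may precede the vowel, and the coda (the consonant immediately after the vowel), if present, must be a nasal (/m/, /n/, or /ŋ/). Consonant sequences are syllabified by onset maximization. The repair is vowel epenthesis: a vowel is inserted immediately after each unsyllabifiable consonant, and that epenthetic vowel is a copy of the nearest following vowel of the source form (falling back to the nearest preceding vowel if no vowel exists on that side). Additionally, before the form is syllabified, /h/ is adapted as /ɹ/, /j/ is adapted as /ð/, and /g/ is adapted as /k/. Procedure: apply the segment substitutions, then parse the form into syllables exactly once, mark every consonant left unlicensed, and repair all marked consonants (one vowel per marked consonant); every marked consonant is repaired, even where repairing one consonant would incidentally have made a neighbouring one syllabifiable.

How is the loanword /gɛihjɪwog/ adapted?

kɛiɹɪðɪwoko

Substitution: /g/ → /k/, /h/ → /ɹ/, /j/ → /ð/, giving /kɛiɹðɪwok/.
Syllabifying with onset maximization leaves /ɹ/, /k/ stranded (only a nasal (/m/, /n/, or /ŋ/) is licensed in coda position; onsets are limited to one consonant).
Inserting the epenthetic vowel yields /ɹ/ → /ɹɪ/, /k/ → /ko/.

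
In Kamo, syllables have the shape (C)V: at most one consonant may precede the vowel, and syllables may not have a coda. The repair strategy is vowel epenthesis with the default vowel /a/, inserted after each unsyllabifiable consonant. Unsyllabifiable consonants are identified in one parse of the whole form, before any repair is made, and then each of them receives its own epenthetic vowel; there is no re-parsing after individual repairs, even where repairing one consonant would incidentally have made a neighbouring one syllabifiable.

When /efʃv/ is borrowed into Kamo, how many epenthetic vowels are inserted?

The unsyllabifiable consonants are /f/, /ʃ/, /v/; each receives one epenthetic vowel.

3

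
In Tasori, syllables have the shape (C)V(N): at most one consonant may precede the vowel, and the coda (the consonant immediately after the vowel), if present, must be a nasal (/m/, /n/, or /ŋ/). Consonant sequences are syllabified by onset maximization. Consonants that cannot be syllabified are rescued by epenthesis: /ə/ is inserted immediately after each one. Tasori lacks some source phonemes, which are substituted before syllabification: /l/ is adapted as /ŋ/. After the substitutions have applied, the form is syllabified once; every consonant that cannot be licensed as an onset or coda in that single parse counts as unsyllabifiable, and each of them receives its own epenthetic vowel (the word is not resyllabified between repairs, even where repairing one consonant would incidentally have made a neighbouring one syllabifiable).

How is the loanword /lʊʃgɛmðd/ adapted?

ŋʊʃəgɛmðədə

Substitution: /l/ → /ŋ/, giving /ŋʊʃgɛmðd/.
The consonants /ʃ/, /ð/, /d/ cannot be parsed into a legal (C)V(N) syllable (only a nasal (/m/, /n/, or /ŋ/) is licensed in coda position; onsets are limited to one consonant).
Epenthesis after each stranded consonant: /ʃ/ → /ʃə/, /ð/ → /ðə/, /d/ → /də/.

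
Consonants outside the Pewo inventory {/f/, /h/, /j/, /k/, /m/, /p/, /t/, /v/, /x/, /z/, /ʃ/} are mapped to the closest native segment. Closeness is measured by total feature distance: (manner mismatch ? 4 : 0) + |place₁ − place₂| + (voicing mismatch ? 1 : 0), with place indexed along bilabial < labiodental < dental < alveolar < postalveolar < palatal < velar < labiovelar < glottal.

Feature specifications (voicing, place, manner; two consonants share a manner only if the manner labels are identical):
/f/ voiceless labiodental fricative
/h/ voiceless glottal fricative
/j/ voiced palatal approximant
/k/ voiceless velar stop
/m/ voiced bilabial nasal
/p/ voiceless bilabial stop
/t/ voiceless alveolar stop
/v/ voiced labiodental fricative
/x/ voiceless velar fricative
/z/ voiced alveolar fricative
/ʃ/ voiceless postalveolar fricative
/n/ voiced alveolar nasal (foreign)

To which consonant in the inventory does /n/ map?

m

/m/ is closest: same manner (nasal), place distance 3 (alveolar→bilabial), same voicing; total 3. Next closest is /z/ at distance 4.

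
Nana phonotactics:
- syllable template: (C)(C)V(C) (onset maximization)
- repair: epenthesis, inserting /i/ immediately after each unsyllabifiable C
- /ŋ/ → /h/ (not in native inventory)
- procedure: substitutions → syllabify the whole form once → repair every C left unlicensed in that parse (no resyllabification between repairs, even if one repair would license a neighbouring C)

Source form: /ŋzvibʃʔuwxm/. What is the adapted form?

hizvibʃʔuwximi

Substitution: /ŋ/ → /h/, giving /hzvibʃʔuwxm/.
Syllabifying with onset maximization leaves /h/, /x/, /m/ stranded (at most one coda consonant is licensed; onsets may contain at most 2 consonants).
Inserting the epenthetic vowel yields /h/ → /hi/, /x/ → /xi/, /m/ → /mi/.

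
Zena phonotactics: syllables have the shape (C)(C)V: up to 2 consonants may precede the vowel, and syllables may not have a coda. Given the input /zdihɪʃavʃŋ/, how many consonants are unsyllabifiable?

The consonants /v/, /ʃ/, /ŋ/ cannot be parsed into a legal (C)(C)V syllable (no codas are permitted; onsets may contain at most 2 consonants).

3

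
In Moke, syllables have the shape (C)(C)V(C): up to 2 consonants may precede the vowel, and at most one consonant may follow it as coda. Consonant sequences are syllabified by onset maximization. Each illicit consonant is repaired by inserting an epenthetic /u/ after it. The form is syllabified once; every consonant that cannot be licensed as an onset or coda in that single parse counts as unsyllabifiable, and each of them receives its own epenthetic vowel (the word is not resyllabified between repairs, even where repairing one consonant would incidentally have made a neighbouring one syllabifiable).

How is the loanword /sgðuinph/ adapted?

Syllabifying with onset maximization leaves /s/, /p/, /h/ stranded (at most one coda consonant is licensed; onsets may contain at most 2 consonants).
Epenthesis after each stranded consonant: /s/ → /su/, /p/ → /pu/, /h/ → /hu/.

sugðuinpuhu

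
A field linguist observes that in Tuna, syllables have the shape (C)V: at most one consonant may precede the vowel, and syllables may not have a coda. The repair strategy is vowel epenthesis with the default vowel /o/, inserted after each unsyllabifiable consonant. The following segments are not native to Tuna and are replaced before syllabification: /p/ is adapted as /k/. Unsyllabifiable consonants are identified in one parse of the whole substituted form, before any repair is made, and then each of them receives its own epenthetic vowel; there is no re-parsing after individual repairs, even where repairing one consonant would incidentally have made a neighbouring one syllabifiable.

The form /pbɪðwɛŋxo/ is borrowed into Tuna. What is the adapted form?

Substitution: /p/ → /k/, giving /kbɪðwɛŋxo/.
The consonants /k/, /ð/, /ŋ/ cannot be parsed into a legal (C)V syllable (no codas are permitted; onsets are limited to one consonant).
Inserting the epenthetic vowel yields /k/ → /ko/, /ð/ → /ðo/, /ŋ/ → /ŋo/.

kobɪðowɛŋoxo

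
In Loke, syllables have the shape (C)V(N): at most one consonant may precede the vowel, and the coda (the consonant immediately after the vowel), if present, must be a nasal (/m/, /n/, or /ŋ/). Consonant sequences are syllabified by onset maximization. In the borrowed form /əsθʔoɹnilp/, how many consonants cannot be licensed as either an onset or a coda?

5

Syllabifying with onset maximization leaves /s/, /θ/, /ɹ/, /l/, /p/ stranded (only a nasal (/m/, /n/, or /ŋ/) is licensed in coda position; onsets are limited to one consonant).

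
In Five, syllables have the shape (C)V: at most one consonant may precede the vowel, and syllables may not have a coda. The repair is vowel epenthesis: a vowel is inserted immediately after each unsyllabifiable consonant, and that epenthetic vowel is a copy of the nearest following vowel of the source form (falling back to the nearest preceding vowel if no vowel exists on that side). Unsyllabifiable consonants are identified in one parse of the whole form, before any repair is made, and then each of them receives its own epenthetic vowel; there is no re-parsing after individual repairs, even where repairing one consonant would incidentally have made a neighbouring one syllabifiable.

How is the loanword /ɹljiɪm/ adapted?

ɹilijiɪmɪ

Syllabifying with onset maximization leaves /ɹ/, /l/, /m/ stranded (no codas are permitted; onsets are limited to one consonant).
Each unlicensed consonant becomes the onset of a new syllable: /ɹ/ → /ɹi/, /l/ → /li/, /m/ → /mɪ/.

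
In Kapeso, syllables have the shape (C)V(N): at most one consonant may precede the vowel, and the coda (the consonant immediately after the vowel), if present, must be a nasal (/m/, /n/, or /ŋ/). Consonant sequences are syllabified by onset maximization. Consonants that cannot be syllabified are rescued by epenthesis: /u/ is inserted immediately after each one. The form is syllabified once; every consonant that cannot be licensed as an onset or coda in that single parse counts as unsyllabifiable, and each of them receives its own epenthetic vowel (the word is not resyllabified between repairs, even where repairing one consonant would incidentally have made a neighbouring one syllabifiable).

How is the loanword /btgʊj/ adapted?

The consonants /b/, /t/, /j/ cannot be parsed into a legal (C)V(N) syllable (only a nasal (/m/, /n/, or /ŋ/) is licensed in coda position; onsets are limited to one consonant).
Inserting the epenthetic vowel yields /b/ → /bu/, /t/ → /tu/, /j/ → /ju/.

butugʊju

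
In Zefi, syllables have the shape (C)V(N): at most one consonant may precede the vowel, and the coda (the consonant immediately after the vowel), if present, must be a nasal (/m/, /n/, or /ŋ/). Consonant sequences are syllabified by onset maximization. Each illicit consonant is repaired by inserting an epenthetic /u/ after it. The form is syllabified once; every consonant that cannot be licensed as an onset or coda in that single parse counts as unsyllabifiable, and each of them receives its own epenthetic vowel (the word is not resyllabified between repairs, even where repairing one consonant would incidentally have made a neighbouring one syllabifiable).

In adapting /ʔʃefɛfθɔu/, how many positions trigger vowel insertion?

The unsyllabifiable consonants are /ʔ/, /f/; each receives one epenthetic vowel.

2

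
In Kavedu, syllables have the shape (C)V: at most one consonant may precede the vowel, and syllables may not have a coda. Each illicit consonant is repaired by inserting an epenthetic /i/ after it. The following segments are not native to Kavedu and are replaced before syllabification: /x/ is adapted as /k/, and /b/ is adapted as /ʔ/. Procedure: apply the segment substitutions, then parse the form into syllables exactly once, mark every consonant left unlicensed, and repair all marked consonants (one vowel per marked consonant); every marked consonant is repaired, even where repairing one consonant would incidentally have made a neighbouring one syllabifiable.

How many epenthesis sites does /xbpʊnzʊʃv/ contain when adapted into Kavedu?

5

After substitution the input is /kʔpʊnzʊʃv/.
The unsyllabifiable consonants are /k/, /ʔ/, /n/, /ʃ/, /v/; each receives one epenthetic vowel.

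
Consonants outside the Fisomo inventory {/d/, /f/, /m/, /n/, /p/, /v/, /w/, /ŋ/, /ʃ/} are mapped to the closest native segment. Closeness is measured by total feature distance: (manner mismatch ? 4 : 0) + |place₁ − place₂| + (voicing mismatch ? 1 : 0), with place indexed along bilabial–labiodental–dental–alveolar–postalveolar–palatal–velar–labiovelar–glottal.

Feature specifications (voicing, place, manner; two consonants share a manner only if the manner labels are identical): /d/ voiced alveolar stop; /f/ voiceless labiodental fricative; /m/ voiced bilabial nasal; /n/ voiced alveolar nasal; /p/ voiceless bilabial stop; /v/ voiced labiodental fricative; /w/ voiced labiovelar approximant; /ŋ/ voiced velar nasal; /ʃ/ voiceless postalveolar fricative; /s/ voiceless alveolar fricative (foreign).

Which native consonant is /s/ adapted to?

/ʃ/ is closest: same manner (fricative), place distance 1 (alveolar→postalveolar), same voicing; total 1. Next closest is /f/ at distance 2.

ʃ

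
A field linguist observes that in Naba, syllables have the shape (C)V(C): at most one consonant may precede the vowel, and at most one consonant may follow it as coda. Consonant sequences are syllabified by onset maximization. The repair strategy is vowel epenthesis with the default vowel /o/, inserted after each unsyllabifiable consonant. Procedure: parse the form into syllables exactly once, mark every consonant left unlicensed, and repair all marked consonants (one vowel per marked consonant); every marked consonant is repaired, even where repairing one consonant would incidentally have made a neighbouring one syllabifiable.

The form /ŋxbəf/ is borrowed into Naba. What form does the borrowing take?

ŋoxobəf

The consonants /ŋ/, /x/ cannot be parsed into a legal (C)V(C) syllable (at most one coda consonant is licensed; onsets are limited to one consonant).
Epenthesis after each stranded consonant: /ŋ/ → /ŋo/, /x/ → /xo/.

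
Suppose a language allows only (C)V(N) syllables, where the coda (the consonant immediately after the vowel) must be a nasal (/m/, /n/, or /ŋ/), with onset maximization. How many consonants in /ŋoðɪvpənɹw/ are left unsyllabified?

Syllabifying with onset maximization leaves /v/, /ɹ/, /w/ stranded (only a nasal (/m/, /n/, or /ŋ/) is licensed in coda position; onsets are limited to one consonant).

3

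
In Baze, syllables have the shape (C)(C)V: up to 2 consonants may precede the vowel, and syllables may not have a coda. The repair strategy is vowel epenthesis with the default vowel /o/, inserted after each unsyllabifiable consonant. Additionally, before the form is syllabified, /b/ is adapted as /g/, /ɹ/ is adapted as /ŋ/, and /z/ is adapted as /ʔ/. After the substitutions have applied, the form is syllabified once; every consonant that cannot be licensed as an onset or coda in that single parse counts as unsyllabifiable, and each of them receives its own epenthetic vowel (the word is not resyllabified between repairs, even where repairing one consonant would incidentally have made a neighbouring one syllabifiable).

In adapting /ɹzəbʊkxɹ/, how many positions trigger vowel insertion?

After substitution the input is /ŋʔəgʊkxŋ/.
The unsyllabifiable consonants are /k/, /x/, /ŋ/; each receives one epenthetic vowel.

3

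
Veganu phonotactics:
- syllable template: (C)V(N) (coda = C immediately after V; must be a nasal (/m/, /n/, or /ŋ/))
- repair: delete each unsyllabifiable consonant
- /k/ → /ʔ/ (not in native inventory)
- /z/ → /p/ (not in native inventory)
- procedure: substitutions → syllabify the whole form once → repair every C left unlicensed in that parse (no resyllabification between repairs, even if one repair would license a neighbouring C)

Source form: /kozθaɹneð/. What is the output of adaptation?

Substitution: /k/ → /ʔ/, /z/ → /p/, giving /ʔopθaɹneð/.
Syllabifying with onset maximization leaves /p/, /ɹ/, /ð/ stranded (only a nasal (/m/, /n/, or /ŋ/) is licensed in coda position; onsets are limited to one consonant).
Deletion applies to /p/, /ɹ/, /ð/.

ʔoθane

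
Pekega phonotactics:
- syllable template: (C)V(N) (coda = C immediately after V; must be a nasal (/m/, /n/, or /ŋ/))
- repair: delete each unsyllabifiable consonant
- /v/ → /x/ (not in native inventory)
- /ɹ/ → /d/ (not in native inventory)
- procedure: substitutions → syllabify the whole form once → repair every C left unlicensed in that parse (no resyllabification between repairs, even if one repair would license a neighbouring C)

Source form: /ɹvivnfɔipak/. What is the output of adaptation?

xifɔipa

Substitution: /ɹ/ → /d/, /v/ → /x/, giving /dxixnfɔipak/.
Under (C)V(N), the unsyllabifiable consonants are /d/, /x/, /n/, /k/ (only a nasal (/m/, /n/, or /ŋ/) is licensed in coda position; onsets are limited to one consonant).
Deleting the stranded consonants removes /d/, /x/, /n/, /k/.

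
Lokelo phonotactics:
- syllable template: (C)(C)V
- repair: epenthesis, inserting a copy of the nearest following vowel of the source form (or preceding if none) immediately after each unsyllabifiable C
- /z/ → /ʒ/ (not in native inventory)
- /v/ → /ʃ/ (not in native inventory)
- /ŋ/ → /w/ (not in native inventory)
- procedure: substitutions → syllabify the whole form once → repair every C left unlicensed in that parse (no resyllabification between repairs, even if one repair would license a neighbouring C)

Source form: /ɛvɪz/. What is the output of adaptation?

ɛʃɪʒɪ

Substitution: /v/ → /ʃ/, /z/ → /ʒ/, giving /ɛʃɪʒ/.
The consonants /ʒ/ cannot be parsed into a legal (C)(C)V syllable (no codas are permitted; onsets may contain at most 2 consonants).
Each unlicensed consonant becomes the onset of a new syllable: /ʒ/ → /ʒɪ/.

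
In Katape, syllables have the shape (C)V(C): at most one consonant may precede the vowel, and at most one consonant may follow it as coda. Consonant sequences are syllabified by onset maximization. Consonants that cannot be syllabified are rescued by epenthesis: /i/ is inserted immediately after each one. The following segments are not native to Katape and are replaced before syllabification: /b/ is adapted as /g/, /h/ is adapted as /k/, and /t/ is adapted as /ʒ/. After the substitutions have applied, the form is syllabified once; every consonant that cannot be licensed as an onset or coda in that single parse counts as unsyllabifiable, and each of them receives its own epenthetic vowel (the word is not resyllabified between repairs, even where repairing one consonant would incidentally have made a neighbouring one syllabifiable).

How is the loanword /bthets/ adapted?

Substitution: /b/ → /g/, /t/ → /ʒ/, /h/ → /k/, giving /gʒkeʒs/.
The consonants /g/, /ʒ/, /s/ cannot be parsed into a legal (C)V(C) syllable (at most one coda consonant is licensed; onsets are limited to one consonant).
Each unlicensed consonant becomes the onset of a new syllable: /g/ → /gi/, /ʒ/ → /ʒi/, /s/ → /si/.

giʒikeʒsi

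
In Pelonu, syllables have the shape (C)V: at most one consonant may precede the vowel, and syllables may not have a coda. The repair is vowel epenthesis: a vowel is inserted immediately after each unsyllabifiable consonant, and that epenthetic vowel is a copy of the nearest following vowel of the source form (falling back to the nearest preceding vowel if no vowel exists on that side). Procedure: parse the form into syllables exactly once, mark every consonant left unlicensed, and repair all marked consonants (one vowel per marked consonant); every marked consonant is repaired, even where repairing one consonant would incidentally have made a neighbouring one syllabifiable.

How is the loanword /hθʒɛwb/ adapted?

Syllabifying with onset maximization leaves /h/, /θ/, /w/, /b/ stranded (no codas are permitted; onsets are limited to one consonant).
Inserting the epenthetic vowel yields /h/ → /hɛ/, /θ/ → /θɛ/, /w/ → /wɛ/, /b/ → /bɛ/.

hɛθɛʒɛwɛbɛ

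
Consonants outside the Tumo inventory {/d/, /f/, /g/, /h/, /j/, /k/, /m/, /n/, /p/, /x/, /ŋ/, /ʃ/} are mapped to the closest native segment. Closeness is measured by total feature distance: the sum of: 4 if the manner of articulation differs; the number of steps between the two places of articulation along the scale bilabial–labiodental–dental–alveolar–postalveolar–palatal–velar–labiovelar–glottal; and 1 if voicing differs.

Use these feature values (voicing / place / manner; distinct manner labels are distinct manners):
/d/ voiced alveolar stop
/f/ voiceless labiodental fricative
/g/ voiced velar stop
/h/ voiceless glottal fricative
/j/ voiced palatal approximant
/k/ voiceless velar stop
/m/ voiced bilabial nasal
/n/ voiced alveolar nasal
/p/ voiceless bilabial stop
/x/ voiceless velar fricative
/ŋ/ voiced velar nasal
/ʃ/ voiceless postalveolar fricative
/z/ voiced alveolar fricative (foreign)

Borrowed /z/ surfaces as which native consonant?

ʃ

/ʃ/ is closest: same manner (fricative), place distance 1 (alveolar→postalveolar), voicing differs (+1); total 2. Next closest is /f/ at distance 3.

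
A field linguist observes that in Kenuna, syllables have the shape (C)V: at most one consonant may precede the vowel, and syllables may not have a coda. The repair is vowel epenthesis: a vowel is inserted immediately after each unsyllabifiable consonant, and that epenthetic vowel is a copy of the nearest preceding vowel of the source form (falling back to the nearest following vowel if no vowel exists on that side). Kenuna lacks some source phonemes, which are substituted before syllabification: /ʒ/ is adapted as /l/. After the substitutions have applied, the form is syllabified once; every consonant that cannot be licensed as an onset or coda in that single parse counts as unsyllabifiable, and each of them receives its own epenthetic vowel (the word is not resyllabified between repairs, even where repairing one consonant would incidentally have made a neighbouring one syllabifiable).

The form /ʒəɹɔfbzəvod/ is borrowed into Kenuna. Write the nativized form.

ləɹɔfɔbɔzəvodo

Substitution: /ʒ/ → /l/, giving /ləɹɔfbzəvod/.
Syllabifying with onset maximization leaves /f/, /b/, /d/ stranded (no codas are permitted; onsets are limited to one consonant).
Inserting the epenthetic vowel yields /f/ → /fɔ/, /b/ → /bɔ/, /d/ → /do/.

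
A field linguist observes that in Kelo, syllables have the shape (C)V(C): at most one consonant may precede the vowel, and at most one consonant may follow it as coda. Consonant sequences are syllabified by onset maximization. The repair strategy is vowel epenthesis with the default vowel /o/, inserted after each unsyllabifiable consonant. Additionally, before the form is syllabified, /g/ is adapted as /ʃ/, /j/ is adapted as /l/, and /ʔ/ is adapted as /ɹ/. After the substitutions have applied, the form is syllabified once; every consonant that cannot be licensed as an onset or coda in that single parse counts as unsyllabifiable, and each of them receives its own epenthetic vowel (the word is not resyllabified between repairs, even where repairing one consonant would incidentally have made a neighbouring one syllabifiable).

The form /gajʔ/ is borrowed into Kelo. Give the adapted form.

ʃalɹo

Substitution: /g/ → /ʃ/, /j/ → /l/, /ʔ/ → /ɹ/, giving /ʃalɹ/.
The consonants /ɹ/ cannot be parsed into a legal (C)V(C) syllable (at most one coda consonant is licensed; onsets are limited to one consonant).
Inserting the epenthetic vowel yields /ɹ/ → /ɹo/.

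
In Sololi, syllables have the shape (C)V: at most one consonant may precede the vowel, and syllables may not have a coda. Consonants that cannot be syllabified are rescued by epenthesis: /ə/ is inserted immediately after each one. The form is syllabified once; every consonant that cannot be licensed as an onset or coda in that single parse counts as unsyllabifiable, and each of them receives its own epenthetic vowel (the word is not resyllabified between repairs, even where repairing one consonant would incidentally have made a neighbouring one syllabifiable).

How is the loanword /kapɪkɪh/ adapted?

The consonants /h/ cannot be parsed into a legal (C)V syllable (no codas are permitted; onsets are limited to one consonant).
Epenthesis after each stranded consonant: /h/ → /hə/.

kapɪkɪhə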